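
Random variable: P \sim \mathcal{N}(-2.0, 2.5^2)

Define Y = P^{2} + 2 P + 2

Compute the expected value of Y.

E[Y] = 1*E[P²] + 2*E[P] + 2
E[P] = -2
E[P²] = Var(P) + (E[P])² = 6.25 + 4 = 10.25
E[Y] = 1*10.25 + 2*(-2) + 2 = 8.25

8.25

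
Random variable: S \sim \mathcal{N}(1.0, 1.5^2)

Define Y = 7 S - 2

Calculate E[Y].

For Y = 7S - 2:
E[Y] = 7 * E[S] - 2
E[S] = 1.0 = 1
E[Y] = 7 * 1 - 2 = 5

5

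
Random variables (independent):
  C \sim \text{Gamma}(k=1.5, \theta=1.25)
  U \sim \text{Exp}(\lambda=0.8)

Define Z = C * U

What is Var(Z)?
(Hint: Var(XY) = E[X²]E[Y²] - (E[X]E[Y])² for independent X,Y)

Var(XY) = E[X²]E[Y²] - (E[X]E[Y])²
E[C] = 1.875, Var(C) = 2.34375
E[U] = 1.25, Var(U) = 1.5625
E[C²] = 2.34375 + 1.875² = 5.859375
E[U²] = 1.5625 + 1.25² = 3.125
Var(Z) = 5.859375*3.125 - (1.875*1.25)²
= 18.310547 - 5.4931641 = 12.817383

12.817383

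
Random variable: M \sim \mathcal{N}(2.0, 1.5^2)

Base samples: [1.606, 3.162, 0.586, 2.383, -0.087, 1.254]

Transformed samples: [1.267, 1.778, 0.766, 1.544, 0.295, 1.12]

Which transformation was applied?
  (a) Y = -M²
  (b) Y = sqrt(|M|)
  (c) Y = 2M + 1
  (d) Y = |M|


Checking option (b) Y = sqrt(|M|):
  M = 1.606 -> Y = 1.267 ✓
  M = 3.162 -> Y = 1.778 ✓
  M = 0.586 -> Y = 0.766 ✓
All samples match this transformation.

(b) sqrt(|M|)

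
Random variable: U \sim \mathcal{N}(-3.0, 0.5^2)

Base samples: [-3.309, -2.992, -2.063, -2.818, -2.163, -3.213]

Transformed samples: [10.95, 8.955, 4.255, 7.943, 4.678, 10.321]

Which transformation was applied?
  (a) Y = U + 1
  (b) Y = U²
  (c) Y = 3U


Checking option (b) Y = U²:
  U = -3.309 -> Y = 10.95 ✓
  U = -2.992 -> Y = 8.955 ✓
  U = -2.063 -> Y = 4.255 ✓
All samples match this transformation.

(b) U²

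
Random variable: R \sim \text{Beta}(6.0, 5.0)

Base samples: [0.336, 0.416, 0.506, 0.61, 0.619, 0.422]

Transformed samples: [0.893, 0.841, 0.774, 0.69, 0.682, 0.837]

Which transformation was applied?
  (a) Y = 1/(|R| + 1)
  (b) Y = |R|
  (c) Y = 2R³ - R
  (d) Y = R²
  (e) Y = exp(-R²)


Checking option (e) Y = exp(-R²):
  R = 0.336 -> Y = 0.893 ✓
  R = 0.416 -> Y = 0.841 ✓
  R = 0.506 -> Y = 0.774 ✓
All samples match this transformation.

(e) exp(-R²)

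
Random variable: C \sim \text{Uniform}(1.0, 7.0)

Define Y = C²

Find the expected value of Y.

Using E[X²] = Var(X) + (E[X])²:
E[C] = 4
Var(C) = (7 - 1)^2/12 = 3
E[C²] = 3 + 4² = 3 + 16 = 19

19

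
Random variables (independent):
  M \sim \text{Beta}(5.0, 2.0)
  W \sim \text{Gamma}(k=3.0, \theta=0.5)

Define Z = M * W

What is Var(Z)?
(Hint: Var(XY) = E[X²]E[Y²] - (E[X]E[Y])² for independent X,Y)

Var(XY) = E[X²]E[Y²] - (E[X]E[Y])²
E[M] = 0.71428571, Var(M) = 0.025510204
E[W] = 1.5, Var(W) = 0.75
E[M²] = 0.025510204 + 0.71428571² = 0.53571429
E[W²] = 0.75 + 1.5² = 3
Var(Z) = 0.53571429*3 - (0.71428571*1.5)²
= 1.6071429 - 1.1479592 = 0.45918367

0.45918367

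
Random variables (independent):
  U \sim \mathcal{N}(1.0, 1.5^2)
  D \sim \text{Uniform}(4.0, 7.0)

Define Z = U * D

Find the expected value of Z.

For independent RVs: E[XY] = E[X]*E[Y]
E[U] = 1
E[D] = 5.5
E[Z] = 1 * 5.5 = 5.5

5.5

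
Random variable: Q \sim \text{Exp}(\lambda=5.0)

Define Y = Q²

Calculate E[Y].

E[Q²] = Var(Q) + (E[Q])² = 0.04 + 0.04 = 0.08

0.08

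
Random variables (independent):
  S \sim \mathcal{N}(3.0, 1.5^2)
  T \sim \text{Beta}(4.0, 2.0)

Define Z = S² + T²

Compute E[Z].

E[Z] = E[S²] + E[T²]
E[S²] = Var(S) + E[S]² = 2.25 + 9 = 11.25
E[T²] = Var(T) + E[T]² = 0.031746032 + 0.44444444 = 0.47619048
E[Z] = 11.25 + 0.47619048 = 11.72619

11.72619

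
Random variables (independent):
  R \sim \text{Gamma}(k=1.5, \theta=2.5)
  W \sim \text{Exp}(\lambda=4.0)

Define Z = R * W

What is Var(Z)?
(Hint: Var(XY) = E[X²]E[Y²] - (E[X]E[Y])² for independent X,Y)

Var(XY) = E[X²]E[Y²] - (E[X]E[Y])²
E[R] = 3.75, Var(R) = 9.375
E[W] = 0.25, Var(W) = 0.0625
E[R²] = 9.375 + 3.75² = 23.4375
E[W²] = 0.0625 + 0.25² = 0.125
Var(Z) = 23.4375*0.125 - (3.75*0.25)²
= 2.9296875 - 0.87890625 = 2.0507812

2.0507812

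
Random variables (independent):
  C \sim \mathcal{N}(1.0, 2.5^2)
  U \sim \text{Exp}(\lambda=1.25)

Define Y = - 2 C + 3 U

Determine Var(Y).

For independent RVs: Var(aX + bY) = a²Var(X) + b²Var(Y)
Var(C) = 6.25
Var(U) = 0.64
Var(Y) = (-2)²*6.25 + 3²*0.64
= 4*6.25 + 9*0.64 = 30.76

30.76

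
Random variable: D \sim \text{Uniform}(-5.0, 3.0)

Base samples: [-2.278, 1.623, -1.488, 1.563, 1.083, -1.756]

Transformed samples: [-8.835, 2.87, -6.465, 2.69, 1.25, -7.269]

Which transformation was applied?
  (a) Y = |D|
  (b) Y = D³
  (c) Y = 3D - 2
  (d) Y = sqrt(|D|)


Checking option (c) Y = 3D - 2:
  D = -2.278 -> Y = -8.835 ✓
  D = 1.623 -> Y = 2.87 ✓
  D = -1.488 -> Y = -6.465 ✓
All samples match this transformation.

(c) 3D - 2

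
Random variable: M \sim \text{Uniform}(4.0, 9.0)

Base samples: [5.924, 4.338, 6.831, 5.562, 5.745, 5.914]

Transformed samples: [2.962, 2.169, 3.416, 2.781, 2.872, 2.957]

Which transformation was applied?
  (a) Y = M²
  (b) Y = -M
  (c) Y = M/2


Checking option (c) Y = M/2:
  M = 5.924 -> Y = 2.962 ✓
  M = 4.338 -> Y = 2.169 ✓
  M = 6.831 -> Y = 3.416 ✓
All samples match this transformation.

(c) M/2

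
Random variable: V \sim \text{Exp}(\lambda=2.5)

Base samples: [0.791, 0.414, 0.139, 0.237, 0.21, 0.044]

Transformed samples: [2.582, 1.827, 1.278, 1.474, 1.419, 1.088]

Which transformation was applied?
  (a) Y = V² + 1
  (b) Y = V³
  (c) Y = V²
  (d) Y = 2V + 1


Checking option (d) Y = 2V + 1:
  V = 0.791 -> Y = 2.582 ✓
  V = 0.414 -> Y = 1.827 ✓
  V = 0.139 -> Y = 1.278 ✓
All samples match this transformation.

(d) 2V + 1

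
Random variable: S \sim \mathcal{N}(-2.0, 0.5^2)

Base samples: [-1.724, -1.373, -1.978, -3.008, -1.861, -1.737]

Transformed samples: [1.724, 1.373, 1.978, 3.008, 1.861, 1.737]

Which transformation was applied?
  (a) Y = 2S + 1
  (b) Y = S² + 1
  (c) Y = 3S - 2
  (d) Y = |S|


Checking option (d) Y = |S|:
  S = -1.724 -> Y = 1.724 ✓
  S = -1.373 -> Y = 1.373 ✓
  S = -1.978 -> Y = 1.978 ✓
All samples match this transformation.

(d) |S|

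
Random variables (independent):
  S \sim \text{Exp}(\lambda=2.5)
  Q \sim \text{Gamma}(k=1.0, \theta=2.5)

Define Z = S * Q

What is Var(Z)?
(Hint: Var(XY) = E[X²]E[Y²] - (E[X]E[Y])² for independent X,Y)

Var(XY) = E[X²]E[Y²] - (E[X]E[Y])²
E[S] = 0.4, Var(S) = 0.16
E[Q] = 2.5, Var(Q) = 6.25
E[S²] = 0.16 + 0.4² = 0.32
E[Q²] = 6.25 + 2.5² = 12.5
Var(Z) = 0.32*12.5 - (0.4*2.5)²
= 4 - 1 = 3

3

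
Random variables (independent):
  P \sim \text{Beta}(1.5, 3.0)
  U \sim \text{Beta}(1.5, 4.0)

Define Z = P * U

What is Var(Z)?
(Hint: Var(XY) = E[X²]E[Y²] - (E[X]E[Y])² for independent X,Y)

Var(XY) = E[X²]E[Y²] - (E[X]E[Y])²
E[P] = 0.33333333, Var(P) = 0.04040404
E[U] = 0.27272727, Var(U) = 0.03051494
E[P²] = 0.04040404 + 0.33333333² = 0.15151515
E[U²] = 0.03051494 + 0.27272727² = 0.1048951
Var(Z) = 0.15151515*0.1048951 - (0.33333333*0.27272727)²
= 0.015893198 - 0.0082644628 = 0.0076287349

0.0076287349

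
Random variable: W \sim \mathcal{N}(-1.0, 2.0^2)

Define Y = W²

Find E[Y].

E[W²] = Var(W) + (E[W])² = 4 + 1 = 5

5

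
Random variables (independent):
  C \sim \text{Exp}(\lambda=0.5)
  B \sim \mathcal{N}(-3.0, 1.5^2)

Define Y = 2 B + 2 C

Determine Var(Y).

For independent RVs: Var(aX + bY) = a²Var(X) + b²Var(Y)
Var(C) = 4
Var(B) = 2.25
Var(Y) = 2²*4 + 2²*2.25
= 4*4 + 4*2.25 = 25

25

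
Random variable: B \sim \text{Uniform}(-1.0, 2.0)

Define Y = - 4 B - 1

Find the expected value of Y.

For Y = -4B - 1:
E[Y] = -4 * E[B] - 1
E[B] = (-1 + 2)/2 = 0.5
E[Y] = -4 * 0.5 - 1 = -3

-3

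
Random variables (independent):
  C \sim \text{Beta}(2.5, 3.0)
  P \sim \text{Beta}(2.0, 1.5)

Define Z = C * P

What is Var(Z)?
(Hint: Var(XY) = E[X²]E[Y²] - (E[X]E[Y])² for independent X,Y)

Var(XY) = E[X²]E[Y²] - (E[X]E[Y])²
E[C] = 0.45454545, Var(C) = 0.038143675
E[P] = 0.57142857, Var(P) = 0.054421769
E[C²] = 0.038143675 + 0.45454545² = 0.24475524
E[P²] = 0.054421769 + 0.57142857² = 0.38095238
Var(Z) = 0.24475524*0.38095238 - (0.45454545*0.57142857)²
= 0.093240093 - 0.067465003 = 0.025775091

0.025775091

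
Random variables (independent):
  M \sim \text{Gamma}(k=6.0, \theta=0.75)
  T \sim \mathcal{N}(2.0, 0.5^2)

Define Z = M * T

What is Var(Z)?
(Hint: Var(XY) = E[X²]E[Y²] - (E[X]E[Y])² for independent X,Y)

Var(XY) = E[X²]E[Y²] - (E[X]E[Y])²
E[M] = 4.5, Var(M) = 3.375
E[T] = 2, Var(T) = 0.25
E[M²] = 3.375 + 4.5² = 23.625
E[T²] = 0.25 + 2² = 4.25
Var(Z) = 23.625*4.25 - (4.5*2)²
= 100.40625 - 81 = 19.40625

19.40625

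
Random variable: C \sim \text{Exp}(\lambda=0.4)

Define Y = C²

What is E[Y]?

E[C²] = Var(C) + (E[C])² = 6.25 + 6.25 = 12.5

12.5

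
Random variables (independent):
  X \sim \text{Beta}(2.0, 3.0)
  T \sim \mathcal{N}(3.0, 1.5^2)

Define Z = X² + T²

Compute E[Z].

E[Z] = E[X²] + E[T²]
E[X²] = Var(X) + E[X]² = 0.04 + 0.16 = 0.2
E[T²] = Var(T) + E[T]² = 2.25 + 9 = 11.25
E[Z] = 0.2 + 11.25 = 11.45

11.45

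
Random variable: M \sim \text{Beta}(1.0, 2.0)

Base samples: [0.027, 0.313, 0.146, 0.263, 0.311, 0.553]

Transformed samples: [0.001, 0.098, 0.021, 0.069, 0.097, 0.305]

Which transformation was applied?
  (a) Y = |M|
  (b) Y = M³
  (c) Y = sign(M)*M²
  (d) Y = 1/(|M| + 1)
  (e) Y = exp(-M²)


Checking option (c) Y = sign(M)*M²:
  M = 0.027 -> Y = 0.001 ✓
  M = 0.313 -> Y = 0.098 ✓
  M = 0.146 -> Y = 0.021 ✓
All samples match this transformation.

(c) sign(M)*M²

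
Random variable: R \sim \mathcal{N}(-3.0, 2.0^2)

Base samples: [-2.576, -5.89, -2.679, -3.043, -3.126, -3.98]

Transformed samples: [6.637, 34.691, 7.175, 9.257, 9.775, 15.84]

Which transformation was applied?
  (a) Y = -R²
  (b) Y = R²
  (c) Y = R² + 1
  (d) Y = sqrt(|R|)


Checking option (b) Y = R²:
  R = -2.576 -> Y = 6.637 ✓
  R = -5.89 -> Y = 34.691 ✓
  R = -2.679 -> Y = 7.175 ✓
All samples match this transformation.

(b) R²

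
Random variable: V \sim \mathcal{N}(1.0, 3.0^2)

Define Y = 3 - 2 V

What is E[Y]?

For Y = -2V + 3:
E[Y] = -2 * E[V] + 3
E[V] = 1.0 = 1
E[Y] = -2 * 1 + 3 = 1

1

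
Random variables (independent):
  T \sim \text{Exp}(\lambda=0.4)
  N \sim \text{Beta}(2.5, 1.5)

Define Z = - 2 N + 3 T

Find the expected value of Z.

E[Z] = 3*E[T] - 2*E[N]
E[T] = 2.5
E[N] = 0.625
E[Z] = 3*2.5 - 2*0.625 = 6.25

6.25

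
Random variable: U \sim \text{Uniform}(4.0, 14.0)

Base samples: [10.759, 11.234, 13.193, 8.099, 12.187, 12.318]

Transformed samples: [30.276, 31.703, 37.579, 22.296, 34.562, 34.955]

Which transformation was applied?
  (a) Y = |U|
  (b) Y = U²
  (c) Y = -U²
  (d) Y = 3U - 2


Checking option (d) Y = 3U - 2:
  U = 10.759 -> Y = 30.276 ✓
  U = 11.234 -> Y = 31.703 ✓
  U = 13.193 -> Y = 37.579 ✓
All samples match this transformation.

(d) 3U - 2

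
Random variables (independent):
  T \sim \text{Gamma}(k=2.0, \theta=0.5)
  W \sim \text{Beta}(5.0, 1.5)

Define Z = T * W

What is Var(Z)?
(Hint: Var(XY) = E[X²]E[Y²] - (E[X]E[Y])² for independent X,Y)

Var(XY) = E[X²]E[Y²] - (E[X]E[Y])²
E[T] = 1, Var(T) = 0.5
E[W] = 0.76923077, Var(W) = 0.023668639
E[T²] = 0.5 + 1² = 1.5
E[W²] = 0.023668639 + 0.76923077² = 0.61538462
Var(Z) = 1.5*0.61538462 - (1*0.76923077)²
= 0.92307692 - 0.59171598 = 0.33136095

0.33136095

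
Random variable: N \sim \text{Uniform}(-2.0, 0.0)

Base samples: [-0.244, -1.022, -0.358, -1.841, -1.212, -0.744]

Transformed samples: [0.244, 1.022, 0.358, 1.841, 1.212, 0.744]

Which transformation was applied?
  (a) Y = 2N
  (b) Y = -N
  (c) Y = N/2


Checking option (b) Y = -N:
  N = -0.244 -> Y = 0.244 ✓
  N = -1.022 -> Y = 1.022 ✓
  N = -0.358 -> Y = 0.358 ✓
All samples match this transformation.

(b) -N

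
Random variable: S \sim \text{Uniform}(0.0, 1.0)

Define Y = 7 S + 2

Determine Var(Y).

For Y = aS + b: Var(Y) = a² * Var(S)
Var(S) = (1 - 0)^2/12 = 0.083333333
Var(Y) = 7² * 0.083333333 = 49 * 0.083333333 = 4.0833333

4.0833333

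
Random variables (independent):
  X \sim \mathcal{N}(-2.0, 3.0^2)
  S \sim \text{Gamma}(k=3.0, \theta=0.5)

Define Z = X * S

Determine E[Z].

For independent RVs: E[XY] = E[X]*E[Y]
E[X] = -2
E[S] = 1.5
E[Z] = -2 * 1.5 = -3

-3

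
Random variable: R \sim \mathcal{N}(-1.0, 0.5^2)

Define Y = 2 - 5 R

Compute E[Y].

For Y = -5R + 2:
E[Y] = -5 * E[R] + 2
E[R] = -1.0 = -1
E[Y] = -5 * (-1) + 2 = 7

7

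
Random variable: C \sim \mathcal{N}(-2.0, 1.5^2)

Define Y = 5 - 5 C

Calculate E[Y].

For Y = -5C + 5:
E[Y] = -5 * E[C] + 5
E[C] = -2.0 = -2
E[Y] = -5 * (-2) + 5 = 15

15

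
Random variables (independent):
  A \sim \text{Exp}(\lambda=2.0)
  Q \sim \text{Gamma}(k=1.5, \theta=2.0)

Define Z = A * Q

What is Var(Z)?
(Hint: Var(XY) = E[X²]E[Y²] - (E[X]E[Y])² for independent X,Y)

Var(XY) = E[X²]E[Y²] - (E[X]E[Y])²
E[A] = 0.5, Var(A) = 0.25
E[Q] = 3, Var(Q) = 6
E[A²] = 0.25 + 0.5² = 0.5
E[Q²] = 6 + 3² = 15
Var(Z) = 0.5*15 - (0.5*3)²
= 7.5 - 2.25 = 5.25

5.25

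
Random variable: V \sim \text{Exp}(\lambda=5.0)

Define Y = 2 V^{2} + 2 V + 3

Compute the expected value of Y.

E[Y] = 2*E[V²] + 2*E[V] + 3
E[V] = 0.2
E[V²] = Var(V) + (E[V])² = 0.04 + 0.04 = 0.08
E[Y] = 2*0.08 + 2*0.2 + 3 = 3.56

3.56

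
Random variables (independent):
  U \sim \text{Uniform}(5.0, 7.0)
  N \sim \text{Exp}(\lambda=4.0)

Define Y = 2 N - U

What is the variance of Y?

For independent RVs: Var(aX + bY) = a²Var(X) + b²Var(Y)
Var(U) = 0.33333333
Var(N) = 0.0625
Var(Y) = (-1)²*0.33333333 + 2²*0.0625
= 1*0.33333333 + 4*0.0625 = 0.58333333

0.58333333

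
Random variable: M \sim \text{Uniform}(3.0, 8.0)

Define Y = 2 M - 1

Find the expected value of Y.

For Y = 2M - 1:
E[Y] = 2 * E[M] - 1
E[M] = (3 + 8)/2 = 5.5
E[Y] = 2 * 5.5 - 1 = 10

10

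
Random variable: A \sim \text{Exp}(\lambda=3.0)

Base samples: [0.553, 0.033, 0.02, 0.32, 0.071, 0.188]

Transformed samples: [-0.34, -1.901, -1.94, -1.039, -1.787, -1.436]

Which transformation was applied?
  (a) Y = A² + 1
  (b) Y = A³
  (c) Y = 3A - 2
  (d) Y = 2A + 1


Checking option (c) Y = 3A - 2:
  A = 0.553 -> Y = -0.34 ✓
  A = 0.033 -> Y = -1.901 ✓
  A = 0.02 -> Y = -1.94 ✓
All samples match this transformation.

(c) 3A - 2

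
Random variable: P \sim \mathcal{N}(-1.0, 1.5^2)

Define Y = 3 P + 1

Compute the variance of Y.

For Y = aP + b: Var(Y) = a² * Var(P)
Var(P) = 1.5^2 = 2.25
Var(Y) = 3² * 2.25 = 9 * 2.25 = 20.25

20.25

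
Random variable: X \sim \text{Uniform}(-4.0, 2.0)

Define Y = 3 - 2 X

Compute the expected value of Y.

For Y = -2X + 3:
E[Y] = -2 * E[X] + 3
E[X] = (-4 + 2)/2 = -1
E[Y] = -2 * (-1) + 3 = 5

5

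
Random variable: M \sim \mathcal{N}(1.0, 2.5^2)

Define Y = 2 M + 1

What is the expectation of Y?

For Y = 2M + 1:
E[Y] = 2 * E[M] + 1
E[M] = 1.0 = 1
E[Y] = 2 * 1 + 1 = 3

3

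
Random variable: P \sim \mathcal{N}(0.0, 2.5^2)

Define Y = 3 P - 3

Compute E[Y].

For Y = 3P - 3:
E[Y] = 3 * E[P] - 3
E[P] = 0.0 = 0
E[Y] = 3 * 0 - 3 = -3

-3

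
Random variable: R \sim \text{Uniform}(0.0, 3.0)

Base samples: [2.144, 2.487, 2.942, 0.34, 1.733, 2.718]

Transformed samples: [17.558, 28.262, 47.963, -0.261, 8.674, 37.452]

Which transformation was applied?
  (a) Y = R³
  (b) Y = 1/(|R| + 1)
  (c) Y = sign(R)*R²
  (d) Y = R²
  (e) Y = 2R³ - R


Checking option (e) Y = 2R³ - R:
  R = 2.144 -> Y = 17.558 ✓
  R = 2.487 -> Y = 28.262 ✓
  R = 2.942 -> Y = 47.963 ✓
All samples match this transformation.

(e) 2R³ - R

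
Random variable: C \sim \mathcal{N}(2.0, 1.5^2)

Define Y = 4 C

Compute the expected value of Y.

For Y = 4C:
E[Y] = 4 * E[C]
E[C] = 2.0 = 2
E[Y] = 4 * 2 = 8

8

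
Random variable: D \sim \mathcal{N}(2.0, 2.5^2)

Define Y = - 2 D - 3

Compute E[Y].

For Y = -2D - 3:
E[Y] = -2 * E[D] - 3
E[D] = 2.0 = 2
E[Y] = -2 * 2 - 3 = -7

-7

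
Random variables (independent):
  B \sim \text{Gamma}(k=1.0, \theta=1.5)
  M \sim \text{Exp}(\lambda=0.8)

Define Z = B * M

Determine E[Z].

For independent RVs: E[XY] = E[X]*E[Y]
E[B] = 1.5
E[M] = 1.25
E[Z] = 1.5 * 1.25 = 1.875

1.875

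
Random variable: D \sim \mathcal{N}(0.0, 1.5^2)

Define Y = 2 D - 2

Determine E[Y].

For Y = 2D - 2:
E[Y] = 2 * E[D] - 2
E[D] = 0.0 = 0
E[Y] = 2 * 0 - 2 = -2

-2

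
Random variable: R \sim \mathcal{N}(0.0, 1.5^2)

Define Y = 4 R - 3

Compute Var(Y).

For Y = aR + b: Var(Y) = a² * Var(R)
Var(R) = 1.5^2 = 2.25
Var(Y) = 4² * 2.25 = 16 * 2.25 = 36

36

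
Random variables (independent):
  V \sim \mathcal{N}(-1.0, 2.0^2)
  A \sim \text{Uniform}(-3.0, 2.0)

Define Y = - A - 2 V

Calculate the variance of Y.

For independent RVs: Var(aX + bY) = a²Var(X) + b²Var(Y)
Var(V) = 4
Var(A) = 2.0833333
Var(Y) = (-2)²*4 + (-1)²*2.0833333
= 4*4 + 1*2.0833333 = 18.083333

18.083333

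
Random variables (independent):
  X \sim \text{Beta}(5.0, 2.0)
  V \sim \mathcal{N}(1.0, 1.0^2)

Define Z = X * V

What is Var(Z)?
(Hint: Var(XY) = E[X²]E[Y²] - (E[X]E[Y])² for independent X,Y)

Var(XY) = E[X²]E[Y²] - (E[X]E[Y])²
E[X] = 0.71428571, Var(X) = 0.025510204
E[V] = 1, Var(V) = 1
E[X²] = 0.025510204 + 0.71428571² = 0.53571429
E[V²] = 1 + 1² = 2
Var(Z) = 0.53571429*2 - (0.71428571*1)²
= 1.0714286 - 0.51020408 = 0.56122449

0.56122449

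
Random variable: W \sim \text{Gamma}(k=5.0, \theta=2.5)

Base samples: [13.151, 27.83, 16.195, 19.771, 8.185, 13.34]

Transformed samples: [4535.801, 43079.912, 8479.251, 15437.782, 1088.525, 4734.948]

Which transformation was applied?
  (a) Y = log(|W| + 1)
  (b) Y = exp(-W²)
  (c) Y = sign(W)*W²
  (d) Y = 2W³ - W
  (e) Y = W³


Checking option (d) Y = 2W³ - W:
  W = 13.151 -> Y = 4535.801 ✓
  W = 27.83 -> Y = 43079.912 ✓
  W = 16.195 -> Y = 8479.251 ✓
All samples match this transformation.

(d) 2W³ - W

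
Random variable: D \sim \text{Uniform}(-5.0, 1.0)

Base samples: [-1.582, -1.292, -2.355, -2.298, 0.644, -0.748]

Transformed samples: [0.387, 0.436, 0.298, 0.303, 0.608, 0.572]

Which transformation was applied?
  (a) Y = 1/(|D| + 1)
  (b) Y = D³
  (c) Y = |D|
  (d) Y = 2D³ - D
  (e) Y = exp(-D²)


Checking option (a) Y = 1/(|D| + 1):
  D = -1.582 -> Y = 0.387 ✓
  D = -1.292 -> Y = 0.436 ✓
  D = -2.355 -> Y = 0.298 ✓
All samples match this transformation.

(a) 1/(|D| + 1)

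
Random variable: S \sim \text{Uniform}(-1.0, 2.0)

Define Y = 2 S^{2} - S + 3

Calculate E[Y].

E[Y] = 2*E[S²] - 1*E[S] + 3
E[S] = 0.5
E[S²] = Var(S) + (E[S])² = 0.75 + 0.25 = 1
E[Y] = 2*1 - 1*0.5 + 3 = 4.5

4.5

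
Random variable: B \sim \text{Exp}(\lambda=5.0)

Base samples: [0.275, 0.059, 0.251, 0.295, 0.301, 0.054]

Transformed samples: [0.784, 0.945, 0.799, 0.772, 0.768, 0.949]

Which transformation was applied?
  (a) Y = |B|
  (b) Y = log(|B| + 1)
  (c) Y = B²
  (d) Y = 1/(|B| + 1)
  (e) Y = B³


Checking option (d) Y = 1/(|B| + 1):
  B = 0.275 -> Y = 0.784 ✓
  B = 0.059 -> Y = 0.945 ✓
  B = 0.251 -> Y = 0.799 ✓
All samples match this transformation.

(d) 1/(|B| + 1)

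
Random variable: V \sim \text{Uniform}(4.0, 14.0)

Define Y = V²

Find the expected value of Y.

E[V²] = Var(V) + (E[V])² = 8.3333333 + 81 = 89.333333

89.333333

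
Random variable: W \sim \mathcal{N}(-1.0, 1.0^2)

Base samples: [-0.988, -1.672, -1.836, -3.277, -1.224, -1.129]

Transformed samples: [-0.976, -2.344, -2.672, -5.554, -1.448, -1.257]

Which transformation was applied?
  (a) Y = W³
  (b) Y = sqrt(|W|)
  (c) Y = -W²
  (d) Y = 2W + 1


Checking option (d) Y = 2W + 1:
  W = -0.988 -> Y = -0.976 ✓
  W = -1.672 -> Y = -2.344 ✓
  W = -1.836 -> Y = -2.672 ✓
All samples match this transformation.

(d) 2W + 1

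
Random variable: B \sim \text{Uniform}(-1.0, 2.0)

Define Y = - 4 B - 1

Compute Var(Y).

For Y = aB + b: Var(Y) = a² * Var(B)
Var(B) = (2 + 1)^2/12 = 0.75
Var(Y) = (-4)² * 0.75 = 16 * 0.75 = 12

12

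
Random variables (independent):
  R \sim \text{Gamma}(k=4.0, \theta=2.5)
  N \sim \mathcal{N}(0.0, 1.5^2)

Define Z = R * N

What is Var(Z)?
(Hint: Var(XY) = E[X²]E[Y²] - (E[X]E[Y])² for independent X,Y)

Var(XY) = E[X²]E[Y²] - (E[X]E[Y])²
E[R] = 10, Var(R) = 25
E[N] = 0, Var(N) = 2.25
E[R²] = 25 + 10² = 125
E[N²] = 2.25 + 0² = 2.25
Var(Z) = 125*2.25 - (10*0)²
= 281.25 - 0 = 281.25

281.25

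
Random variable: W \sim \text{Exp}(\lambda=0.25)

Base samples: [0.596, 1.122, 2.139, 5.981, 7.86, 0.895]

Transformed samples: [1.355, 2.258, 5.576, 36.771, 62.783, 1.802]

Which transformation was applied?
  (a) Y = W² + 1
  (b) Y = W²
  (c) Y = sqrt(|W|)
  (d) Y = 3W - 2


Checking option (a) Y = W² + 1:
  W = 0.596 -> Y = 1.355 ✓
  W = 1.122 -> Y = 2.258 ✓
  W = 2.139 -> Y = 5.576 ✓
All samples match this transformation.

(a) W² + 1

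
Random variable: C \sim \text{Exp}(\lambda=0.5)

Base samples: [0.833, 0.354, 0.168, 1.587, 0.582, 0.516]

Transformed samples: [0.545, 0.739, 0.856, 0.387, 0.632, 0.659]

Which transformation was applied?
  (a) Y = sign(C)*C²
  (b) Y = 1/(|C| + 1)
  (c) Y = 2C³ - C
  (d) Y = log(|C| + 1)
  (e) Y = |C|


Checking option (b) Y = 1/(|C| + 1):
  C = 0.833 -> Y = 0.545 ✓
  C = 0.354 -> Y = 0.739 ✓
  C = 0.168 -> Y = 0.856 ✓
All samples match this transformation.

(b) 1/(|C| + 1)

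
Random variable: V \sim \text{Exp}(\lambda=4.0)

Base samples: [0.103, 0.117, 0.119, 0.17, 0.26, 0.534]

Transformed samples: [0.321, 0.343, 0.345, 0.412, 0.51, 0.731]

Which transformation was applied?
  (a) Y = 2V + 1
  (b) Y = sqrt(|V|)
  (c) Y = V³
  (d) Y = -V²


Checking option (b) Y = sqrt(|V|):
  V = 0.103 -> Y = 0.321 ✓
  V = 0.117 -> Y = 0.343 ✓
  V = 0.119 -> Y = 0.345 ✓
All samples match this transformation.

(b) sqrt(|V|)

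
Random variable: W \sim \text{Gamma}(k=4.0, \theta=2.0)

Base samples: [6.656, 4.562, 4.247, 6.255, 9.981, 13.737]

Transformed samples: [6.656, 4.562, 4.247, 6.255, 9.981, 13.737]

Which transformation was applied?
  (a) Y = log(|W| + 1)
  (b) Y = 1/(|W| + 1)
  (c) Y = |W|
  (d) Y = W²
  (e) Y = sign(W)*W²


Checking option (c) Y = |W|:
  W = 6.656 -> Y = 6.656 ✓
  W = 4.562 -> Y = 4.562 ✓
  W = 4.247 -> Y = 4.247 ✓
All samples match this transformation.

(c) |W|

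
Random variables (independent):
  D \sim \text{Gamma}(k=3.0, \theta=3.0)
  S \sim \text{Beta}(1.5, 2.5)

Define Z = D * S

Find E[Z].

For independent RVs: E[XY] = E[X]*E[Y]
E[D] = 9
E[S] = 0.375
E[Z] = 9 * 0.375 = 3.375

3.375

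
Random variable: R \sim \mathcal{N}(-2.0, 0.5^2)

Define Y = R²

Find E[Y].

E[R²] = Var(R) + (E[R])² = 0.25 + 4 = 4.25

4.25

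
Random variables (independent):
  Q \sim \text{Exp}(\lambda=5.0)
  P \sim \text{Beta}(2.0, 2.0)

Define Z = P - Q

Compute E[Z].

E[Z] = -1*E[Q] + 1*E[P]
E[Q] = 0.2
E[P] = 0.5
E[Z] = -1*0.2 + 1*0.5 = 0.3

0.3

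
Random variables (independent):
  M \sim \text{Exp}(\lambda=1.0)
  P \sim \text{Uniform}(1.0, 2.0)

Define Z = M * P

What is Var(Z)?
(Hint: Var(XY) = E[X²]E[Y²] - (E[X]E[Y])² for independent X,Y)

Var(XY) = E[X²]E[Y²] - (E[X]E[Y])²
E[M] = 1, Var(M) = 1
E[P] = 1.5, Var(P) = 0.083333333
E[M²] = 1 + 1² = 2
E[P²] = 0.083333333 + 1.5² = 2.3333333
Var(Z) = 2*2.3333333 - (1*1.5)²
= 4.6666667 - 2.25 = 2.4166667

2.4166667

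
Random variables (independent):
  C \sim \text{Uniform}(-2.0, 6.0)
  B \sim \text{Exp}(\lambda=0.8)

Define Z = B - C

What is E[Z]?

E[Z] = -1*E[C] + 1*E[B]
E[C] = 2
E[B] = 1.25
E[Z] = -1*2 + 1*1.25 = -0.75

-0.75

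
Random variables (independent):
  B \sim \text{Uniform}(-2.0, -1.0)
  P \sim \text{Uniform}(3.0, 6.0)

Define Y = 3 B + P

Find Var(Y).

For independent RVs: Var(aX + bY) = a²Var(X) + b²Var(Y)
Var(B) = 0.083333333
Var(P) = 0.75
Var(Y) = 3²*0.083333333 + 1²*0.75
= 9*0.083333333 + 1*0.75 = 1.5

1.5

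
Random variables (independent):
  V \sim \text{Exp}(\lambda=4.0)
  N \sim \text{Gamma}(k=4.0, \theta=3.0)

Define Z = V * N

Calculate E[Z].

For independent RVs: E[XY] = E[X]*E[Y]
E[V] = 0.25
E[N] = 12
E[Z] = 0.25 * 12 = 3

3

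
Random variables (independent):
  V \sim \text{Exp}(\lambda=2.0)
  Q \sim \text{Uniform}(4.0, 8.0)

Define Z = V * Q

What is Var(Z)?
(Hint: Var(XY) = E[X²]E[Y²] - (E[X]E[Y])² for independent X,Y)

Var(XY) = E[X²]E[Y²] - (E[X]E[Y])²
E[V] = 0.5, Var(V) = 0.25
E[Q] = 6, Var(Q) = 1.3333333
E[V²] = 0.25 + 0.5² = 0.5
E[Q²] = 1.3333333 + 6² = 37.333333
Var(Z) = 0.5*37.333333 - (0.5*6)²
= 18.666667 - 9 = 9.6666667

9.6666667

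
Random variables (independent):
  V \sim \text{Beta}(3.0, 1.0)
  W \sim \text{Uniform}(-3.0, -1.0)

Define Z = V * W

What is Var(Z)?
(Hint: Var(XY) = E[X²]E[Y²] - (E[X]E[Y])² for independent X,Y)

Var(XY) = E[X²]E[Y²] - (E[X]E[Y])²
E[V] = 0.75, Var(V) = 0.0375
E[W] = -2, Var(W) = 0.33333333
E[V²] = 0.0375 + 0.75² = 0.6
E[W²] = 0.33333333 + (-2)² = 4.3333333
Var(Z) = 0.6*4.3333333 - (0.75*(-2))²
= 2.6 - 2.25 = 0.35

0.35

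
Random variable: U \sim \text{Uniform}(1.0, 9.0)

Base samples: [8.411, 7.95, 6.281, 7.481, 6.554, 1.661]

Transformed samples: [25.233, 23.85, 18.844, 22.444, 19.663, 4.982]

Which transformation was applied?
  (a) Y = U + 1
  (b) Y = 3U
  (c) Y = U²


Checking option (b) Y = 3U:
  U = 8.411 -> Y = 25.233 ✓
  U = 7.95 -> Y = 23.85 ✓
  U = 6.281 -> Y = 18.844 ✓
All samples match this transformation.

(b) 3U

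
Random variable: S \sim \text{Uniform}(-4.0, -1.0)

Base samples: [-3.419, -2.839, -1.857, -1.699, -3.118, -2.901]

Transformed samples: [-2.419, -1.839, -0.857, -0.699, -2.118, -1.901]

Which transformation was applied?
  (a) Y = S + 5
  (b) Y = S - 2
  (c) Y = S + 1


Checking option (c) Y = S + 1:
  S = -3.419 -> Y = -2.419 ✓
  S = -2.839 -> Y = -1.839 ✓
  S = -1.857 -> Y = -0.857 ✓
All samples match this transformation.

(c) S + 1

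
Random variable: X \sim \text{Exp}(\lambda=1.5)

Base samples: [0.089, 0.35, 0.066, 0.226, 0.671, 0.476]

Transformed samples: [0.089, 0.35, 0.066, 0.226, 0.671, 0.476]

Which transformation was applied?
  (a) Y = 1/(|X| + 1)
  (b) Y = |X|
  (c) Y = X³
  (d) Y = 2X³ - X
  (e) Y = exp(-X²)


Checking option (b) Y = |X|:
  X = 0.089 -> Y = 0.089 ✓
  X = 0.35 -> Y = 0.35 ✓
  X = 0.066 -> Y = 0.066 ✓
All samples match this transformation.

(b) |X|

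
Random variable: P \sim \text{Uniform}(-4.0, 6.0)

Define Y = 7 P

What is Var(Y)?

For Y = aP + b: Var(Y) = a² * Var(P)
Var(P) = (6 + 4)^2/12 = 8.3333333
Var(Y) = 7² * 8.3333333 = 49 * 8.3333333 = 408.33333

408.33333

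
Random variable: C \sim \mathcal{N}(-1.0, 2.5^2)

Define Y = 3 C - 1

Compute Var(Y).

For Y = aC + b: Var(Y) = a² * Var(C)
Var(C) = 2.5^2 = 6.25
Var(Y) = 3² * 6.25 = 9 * 6.25 = 56.25

56.25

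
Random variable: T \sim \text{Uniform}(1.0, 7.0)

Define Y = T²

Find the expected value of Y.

Using E[X²] = Var(X) + (E[X])²:
E[T] = 4
Var(T) = (7 - 1)^2/12 = 3
E[T²] = 3 + 4² = 3 + 16 = 19

19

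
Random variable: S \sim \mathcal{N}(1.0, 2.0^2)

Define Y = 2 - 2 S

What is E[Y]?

For Y = -2S + 2:
E[Y] = -2 * E[S] + 2
E[S] = 1.0 = 1
E[Y] = -2 * 1 + 2 = 0

0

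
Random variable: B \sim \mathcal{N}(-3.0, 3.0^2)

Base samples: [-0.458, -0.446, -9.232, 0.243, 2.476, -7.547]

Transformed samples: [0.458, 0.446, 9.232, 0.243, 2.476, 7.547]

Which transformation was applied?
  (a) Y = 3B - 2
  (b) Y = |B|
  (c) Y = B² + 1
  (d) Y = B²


Checking option (b) Y = |B|:
  B = -0.458 -> Y = 0.458 ✓
  B = -0.446 -> Y = 0.446 ✓
  B = -9.232 -> Y = 9.232 ✓
All samples match this transformation.

(b) |B|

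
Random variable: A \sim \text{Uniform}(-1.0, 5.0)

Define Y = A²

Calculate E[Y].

E[A²] = Var(A) + (E[A])² = 3 + 4 = 7

7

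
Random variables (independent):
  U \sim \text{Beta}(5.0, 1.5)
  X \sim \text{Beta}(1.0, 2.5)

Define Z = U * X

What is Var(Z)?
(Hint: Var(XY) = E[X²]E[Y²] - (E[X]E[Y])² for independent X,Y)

Var(XY) = E[X²]E[Y²] - (E[X]E[Y])²
E[U] = 0.76923077, Var(U) = 0.023668639
E[X] = 0.28571429, Var(X) = 0.045351474
E[U²] = 0.023668639 + 0.76923077² = 0.61538462
E[X²] = 0.045351474 + 0.28571429² = 0.12698413
Var(Z) = 0.61538462*0.12698413 - (0.76923077*0.28571429)²
= 0.078144078 - 0.048303345 = 0.029840733

0.029840733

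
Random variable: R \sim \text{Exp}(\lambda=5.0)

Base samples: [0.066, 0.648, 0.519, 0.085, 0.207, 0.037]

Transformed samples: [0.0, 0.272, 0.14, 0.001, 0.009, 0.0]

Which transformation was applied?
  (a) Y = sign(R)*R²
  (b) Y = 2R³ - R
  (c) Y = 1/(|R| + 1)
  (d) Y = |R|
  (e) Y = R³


Checking option (e) Y = R³:
  R = 0.066 -> Y = 0.0 ✓
  R = 0.648 -> Y = 0.272 ✓
  R = 0.519 -> Y = 0.14 ✓
All samples match this transformation.

(e) R³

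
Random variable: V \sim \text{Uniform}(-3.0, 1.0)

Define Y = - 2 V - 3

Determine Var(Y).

For Y = aV + b: Var(Y) = a² * Var(V)
Var(V) = (1 + 3)^2/12 = 1.3333333
Var(Y) = (-2)² * 1.3333333 = 4 * 1.3333333 = 5.3333333

5.3333333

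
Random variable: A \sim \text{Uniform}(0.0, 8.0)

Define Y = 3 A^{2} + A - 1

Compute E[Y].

E[Y] = 3*E[A²] + 1*E[A] - 1
E[A] = 4
E[A²] = Var(A) + (E[A])² = 5.3333333 + 16 = 21.333333
E[Y] = 3*21.333333 + 1*4 - 1 = 67

67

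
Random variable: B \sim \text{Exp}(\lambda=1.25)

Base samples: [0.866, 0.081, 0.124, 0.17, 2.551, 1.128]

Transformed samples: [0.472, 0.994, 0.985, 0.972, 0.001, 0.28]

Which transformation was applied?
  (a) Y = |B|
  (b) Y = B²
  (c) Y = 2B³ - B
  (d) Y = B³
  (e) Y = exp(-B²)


Checking option (e) Y = exp(-B²):
  B = 0.866 -> Y = 0.472 ✓
  B = 0.081 -> Y = 0.994 ✓
  B = 0.124 -> Y = 0.985 ✓
All samples match this transformation.

(e) exp(-B²)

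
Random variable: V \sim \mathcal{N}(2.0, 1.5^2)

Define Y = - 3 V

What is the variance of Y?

For Y = aV + b: Var(Y) = a² * Var(V)
Var(V) = 1.5^2 = 2.25
Var(Y) = (-3)² * 2.25 = 9 * 2.25 = 20.25

20.25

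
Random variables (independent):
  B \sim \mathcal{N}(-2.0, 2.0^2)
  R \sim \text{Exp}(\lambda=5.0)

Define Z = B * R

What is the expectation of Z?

For independent RVs: E[XY] = E[X]*E[Y]
E[B] = -2
E[R] = 0.2
E[Z] = -2 * 0.2 = -0.4

-0.4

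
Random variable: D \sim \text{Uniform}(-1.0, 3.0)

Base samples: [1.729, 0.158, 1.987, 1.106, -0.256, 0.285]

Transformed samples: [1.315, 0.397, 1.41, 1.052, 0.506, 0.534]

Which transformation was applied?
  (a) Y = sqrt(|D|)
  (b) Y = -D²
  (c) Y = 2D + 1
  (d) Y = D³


Checking option (a) Y = sqrt(|D|):
  D = 1.729 -> Y = 1.315 ✓
  D = 0.158 -> Y = 0.397 ✓
  D = 1.987 -> Y = 1.41 ✓
All samples match this transformation.

(a) sqrt(|D|)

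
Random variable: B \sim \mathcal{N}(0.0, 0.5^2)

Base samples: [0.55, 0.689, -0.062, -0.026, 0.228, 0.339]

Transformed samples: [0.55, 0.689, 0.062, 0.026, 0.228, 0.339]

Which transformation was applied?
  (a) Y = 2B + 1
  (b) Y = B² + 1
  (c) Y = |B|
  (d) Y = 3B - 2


Checking option (c) Y = |B|:
  B = 0.55 -> Y = 0.55 ✓
  B = 0.689 -> Y = 0.689 ✓
  B = -0.062 -> Y = 0.062 ✓
All samples match this transformation.

(c) |B|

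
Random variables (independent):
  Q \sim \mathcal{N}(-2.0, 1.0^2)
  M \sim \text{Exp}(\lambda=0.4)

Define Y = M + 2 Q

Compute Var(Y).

For independent RVs: Var(aX + bY) = a²Var(X) + b²Var(Y)
Var(Q) = 1
Var(M) = 6.25
Var(Y) = 2²*1 + 1²*6.25
= 4*1 + 1*6.25 = 10.25

10.25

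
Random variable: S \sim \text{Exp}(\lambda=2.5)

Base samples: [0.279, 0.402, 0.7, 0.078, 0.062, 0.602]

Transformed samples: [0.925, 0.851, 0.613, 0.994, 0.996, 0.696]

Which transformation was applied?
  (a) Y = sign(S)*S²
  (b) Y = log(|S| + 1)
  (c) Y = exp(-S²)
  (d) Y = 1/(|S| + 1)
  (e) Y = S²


Checking option (c) Y = exp(-S²):
  S = 0.279 -> Y = 0.925 ✓
  S = 0.402 -> Y = 0.851 ✓
  S = 0.7 -> Y = 0.613 ✓
All samples match this transformation.

(c) exp(-S²)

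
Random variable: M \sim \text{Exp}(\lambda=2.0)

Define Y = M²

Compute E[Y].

Using E[X²] = Var(X) + (E[X])²:
E[M] = 0.5
Var(M) = 1/2.0^2 = 0.25
E[M²] = 0.25 + 0.5² = 0.25 + 0.25 = 0.5

0.5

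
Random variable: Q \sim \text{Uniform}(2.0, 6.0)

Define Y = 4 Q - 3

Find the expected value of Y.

For Y = 4Q - 3:
E[Y] = 4 * E[Q] - 3
E[Q] = (2 + 6)/2 = 4
E[Y] = 4 * 4 - 3 = 13

13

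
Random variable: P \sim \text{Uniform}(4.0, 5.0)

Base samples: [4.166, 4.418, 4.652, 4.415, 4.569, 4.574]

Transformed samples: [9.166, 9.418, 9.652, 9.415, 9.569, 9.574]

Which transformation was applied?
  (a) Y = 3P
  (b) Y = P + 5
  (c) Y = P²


Checking option (b) Y = P + 5:
  P = 4.166 -> Y = 9.166 ✓
  P = 4.418 -> Y = 9.418 ✓
  P = 4.652 -> Y = 9.652 ✓
All samples match this transformation.

(b) P + 5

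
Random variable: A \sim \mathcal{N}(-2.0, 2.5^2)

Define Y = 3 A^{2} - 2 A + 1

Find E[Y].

E[Y] = 3*E[A²] - 2*E[A] + 1
E[A] = -2
E[A²] = Var(A) + (E[A])² = 6.25 + 4 = 10.25
E[Y] = 3*10.25 - 2*(-2) + 1 = 35.75

35.75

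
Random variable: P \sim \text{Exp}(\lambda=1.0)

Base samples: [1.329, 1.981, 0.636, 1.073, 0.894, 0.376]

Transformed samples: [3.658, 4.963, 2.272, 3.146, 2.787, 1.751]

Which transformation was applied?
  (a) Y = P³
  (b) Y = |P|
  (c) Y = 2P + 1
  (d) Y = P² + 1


Checking option (c) Y = 2P + 1:
  P = 1.329 -> Y = 3.658 ✓
  P = 1.981 -> Y = 4.963 ✓
  P = 0.636 -> Y = 2.272 ✓
All samples match this transformation.

(c) 2P + 1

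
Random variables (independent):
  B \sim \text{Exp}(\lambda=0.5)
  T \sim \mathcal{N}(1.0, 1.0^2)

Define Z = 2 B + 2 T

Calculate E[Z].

E[Z] = 2*E[B] + 2*E[T]
E[B] = 2
E[T] = 1
E[Z] = 2*2 + 2*1 = 6

6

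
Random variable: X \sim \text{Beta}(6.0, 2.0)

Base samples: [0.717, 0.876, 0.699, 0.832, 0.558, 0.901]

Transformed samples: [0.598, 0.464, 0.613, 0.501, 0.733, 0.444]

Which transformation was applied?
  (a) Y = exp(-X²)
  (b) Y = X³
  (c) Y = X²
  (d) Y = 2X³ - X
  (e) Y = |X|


Checking option (a) Y = exp(-X²):
  X = 0.717 -> Y = 0.598 ✓
  X = 0.876 -> Y = 0.464 ✓
  X = 0.699 -> Y = 0.613 ✓
All samples match this transformation.

(a) exp(-X²)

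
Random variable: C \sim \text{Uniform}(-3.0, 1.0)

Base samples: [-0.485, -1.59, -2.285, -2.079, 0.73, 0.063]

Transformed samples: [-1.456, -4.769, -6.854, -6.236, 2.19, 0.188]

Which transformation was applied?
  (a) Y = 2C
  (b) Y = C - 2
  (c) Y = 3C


Checking option (c) Y = 3C:
  C = -0.485 -> Y = -1.456 ✓
  C = -1.59 -> Y = -4.769 ✓
  C = -2.285 -> Y = -6.854 ✓
All samples match this transformation.

(c) 3C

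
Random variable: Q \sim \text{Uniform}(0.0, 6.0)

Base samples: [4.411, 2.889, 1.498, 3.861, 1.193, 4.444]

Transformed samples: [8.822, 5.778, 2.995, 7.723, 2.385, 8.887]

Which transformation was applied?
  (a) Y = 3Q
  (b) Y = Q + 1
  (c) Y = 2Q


Checking option (c) Y = 2Q:
  Q = 4.411 -> Y = 8.822 ✓
  Q = 2.889 -> Y = 5.778 ✓
  Q = 1.498 -> Y = 2.995 ✓
All samples match this transformation.

(c) 2Q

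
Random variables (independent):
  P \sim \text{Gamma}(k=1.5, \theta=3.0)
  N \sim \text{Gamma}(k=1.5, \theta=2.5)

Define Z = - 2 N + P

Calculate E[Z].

E[Z] = 1*E[P] - 2*E[N]
E[P] = 4.5
E[N] = 3.75
E[Z] = 1*4.5 - 2*3.75 = -3

-3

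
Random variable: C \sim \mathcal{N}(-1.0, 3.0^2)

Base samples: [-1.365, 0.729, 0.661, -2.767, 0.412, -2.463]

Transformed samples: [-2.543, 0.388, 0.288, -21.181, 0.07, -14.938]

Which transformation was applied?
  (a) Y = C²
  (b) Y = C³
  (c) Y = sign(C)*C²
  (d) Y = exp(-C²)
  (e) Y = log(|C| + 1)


Checking option (b) Y = C³:
  C = -1.365 -> Y = -2.543 ✓
  C = 0.729 -> Y = 0.388 ✓
  C = 0.661 -> Y = 0.288 ✓
All samples match this transformation.

(b) C³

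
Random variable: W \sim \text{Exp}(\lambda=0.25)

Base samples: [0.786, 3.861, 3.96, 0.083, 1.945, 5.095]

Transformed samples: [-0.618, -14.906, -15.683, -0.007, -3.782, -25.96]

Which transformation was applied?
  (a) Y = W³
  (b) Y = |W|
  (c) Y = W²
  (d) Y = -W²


Checking option (d) Y = -W²:
  W = 0.786 -> Y = -0.618 ✓
  W = 3.861 -> Y = -14.906 ✓
  W = 3.96 -> Y = -15.683 ✓
All samples match this transformation.

(d) -W²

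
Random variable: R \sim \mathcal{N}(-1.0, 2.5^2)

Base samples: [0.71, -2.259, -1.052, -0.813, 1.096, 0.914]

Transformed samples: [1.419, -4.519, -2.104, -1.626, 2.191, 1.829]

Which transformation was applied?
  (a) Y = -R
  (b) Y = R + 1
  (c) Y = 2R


Checking option (c) Y = 2R:
  R = 0.71 -> Y = 1.419 ✓
  R = -2.259 -> Y = -4.519 ✓
  R = -1.052 -> Y = -2.104 ✓
All samples match this transformation.

(c) 2R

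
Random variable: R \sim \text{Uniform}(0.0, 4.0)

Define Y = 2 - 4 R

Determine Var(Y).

For Y = aR + b: Var(Y) = a² * Var(R)
Var(R) = (4 - 0)^2/12 = 1.3333333
Var(Y) = (-4)² * 1.3333333 = 16 * 1.3333333 = 21.333333

21.333333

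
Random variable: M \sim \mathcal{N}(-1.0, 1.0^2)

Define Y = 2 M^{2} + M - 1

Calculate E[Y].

E[Y] = 2*E[M²] + 1*E[M] - 1
E[M] = -1
E[M²] = Var(M) + (E[M])² = 1 + 1 = 2
E[Y] = 2*2 + 1*(-1) - 1 = 2

2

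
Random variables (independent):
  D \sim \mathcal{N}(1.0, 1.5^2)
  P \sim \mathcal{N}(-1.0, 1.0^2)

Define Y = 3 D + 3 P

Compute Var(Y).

For independent RVs: Var(aX + bY) = a²Var(X) + b²Var(Y)
Var(D) = 2.25
Var(P) = 1
Var(Y) = 3²*2.25 + 3²*1
= 9*2.25 + 9*1 = 29.25

29.25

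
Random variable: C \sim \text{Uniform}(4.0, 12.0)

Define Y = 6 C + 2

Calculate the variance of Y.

For Y = aC + b: Var(Y) = a² * Var(C)
Var(C) = (12 - 4)^2/12 = 5.3333333
Var(Y) = 6² * 5.3333333 = 36 * 5.3333333 = 192

192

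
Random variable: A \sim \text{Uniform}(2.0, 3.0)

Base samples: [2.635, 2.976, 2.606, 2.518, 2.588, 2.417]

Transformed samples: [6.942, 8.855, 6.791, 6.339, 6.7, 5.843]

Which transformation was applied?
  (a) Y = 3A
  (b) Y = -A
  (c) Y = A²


Checking option (c) Y = A²:
  A = 2.635 -> Y = 6.942 ✓
  A = 2.976 -> Y = 8.855 ✓
  A = 2.606 -> Y = 6.791 ✓
All samples match this transformation.

(c) A²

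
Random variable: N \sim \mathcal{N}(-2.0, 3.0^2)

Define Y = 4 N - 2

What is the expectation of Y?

For Y = 4N - 2:
E[Y] = 4 * E[N] - 2
E[N] = -2.0 = -2
E[Y] = 4 * (-2) - 2 = -10

-10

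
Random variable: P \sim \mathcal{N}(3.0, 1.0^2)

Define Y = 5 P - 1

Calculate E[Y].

For Y = 5P - 1:
E[Y] = 5 * E[P] - 1
E[P] = 3.0 = 3
E[Y] = 5 * 3 - 1 = 14

14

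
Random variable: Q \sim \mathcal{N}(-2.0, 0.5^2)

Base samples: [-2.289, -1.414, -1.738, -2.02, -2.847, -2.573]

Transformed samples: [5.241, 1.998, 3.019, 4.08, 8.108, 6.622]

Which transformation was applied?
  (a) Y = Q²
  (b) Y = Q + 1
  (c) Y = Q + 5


Checking option (a) Y = Q²:
  Q = -2.289 -> Y = 5.241 ✓
  Q = -1.414 -> Y = 1.998 ✓
  Q = -1.738 -> Y = 3.019 ✓
All samples match this transformation.

(a) Q²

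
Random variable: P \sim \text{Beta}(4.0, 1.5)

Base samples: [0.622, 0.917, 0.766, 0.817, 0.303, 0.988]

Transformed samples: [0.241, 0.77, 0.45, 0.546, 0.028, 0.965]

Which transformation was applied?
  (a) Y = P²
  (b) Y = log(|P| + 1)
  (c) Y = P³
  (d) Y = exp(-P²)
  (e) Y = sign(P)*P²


Checking option (c) Y = P³:
  P = 0.622 -> Y = 0.241 ✓
  P = 0.917 -> Y = 0.77 ✓
  P = 0.766 -> Y = 0.45 ✓
All samples match this transformation.

(c) P³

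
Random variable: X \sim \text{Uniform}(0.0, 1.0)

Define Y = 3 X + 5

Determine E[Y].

For Y = 3X + 5:
E[Y] = 3 * E[X] + 5
E[X] = (0 + 1)/2 = 0.5
E[Y] = 3 * 0.5 + 5 = 6.5

6.5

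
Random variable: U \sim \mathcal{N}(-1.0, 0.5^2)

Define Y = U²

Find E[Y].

E[U²] = Var(U) + (E[U])² = 0.25 + 1 = 1.25

1.25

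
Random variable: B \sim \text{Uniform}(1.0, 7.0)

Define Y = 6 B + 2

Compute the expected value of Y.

For Y = 6B + 2:
E[Y] = 6 * E[B] + 2
E[B] = (1 + 7)/2 = 4
E[Y] = 6 * 4 + 2 = 26

26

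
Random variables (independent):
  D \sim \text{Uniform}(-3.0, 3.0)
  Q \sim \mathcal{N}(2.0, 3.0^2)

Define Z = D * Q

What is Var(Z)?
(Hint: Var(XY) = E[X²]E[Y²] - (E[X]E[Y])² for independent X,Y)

Var(XY) = E[X²]E[Y²] - (E[X]E[Y])²
E[D] = 0, Var(D) = 3
E[Q] = 2, Var(Q) = 9
E[D²] = 3 + 0² = 3
E[Q²] = 9 + 2² = 13
Var(Z) = 3*13 - (0*2)²
= 39 - 0 = 39

39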